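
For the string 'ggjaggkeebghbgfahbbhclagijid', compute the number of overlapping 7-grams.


String 'ggjaggkeebghbgfahbbhclagijid' has length L = 28.
Number of overlapping n-grams = L - n + 1
Substituting: 28 - 7 + 1 = 22

22


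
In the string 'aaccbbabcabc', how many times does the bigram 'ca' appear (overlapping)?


Scanning 'aaccbbabcabc' for bigram 'ca':
  Position 0: 'aa' -> no
  Position 1: 'ac' -> no
  Position 2: 'cc' -> no
  Position 3: 'cb' -> no
  Position 4: 'bb' -> no
  Position 5: 'ba' -> no
  Position 6: 'ab' -> no
  Position 7: 'bc' -> no
  Position 8: 'ca' -> MATCH
  Position 9: 'ab' -> no
  Position 10: 'bc' -> no
Total matches: 1

1


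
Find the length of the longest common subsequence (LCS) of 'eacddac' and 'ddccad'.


DP table for LCS of 'eacddac' and 'ddccad':
       d  d  c  c  a  d
    0  0  0  0  0  0  0
  e 0  0  0  0  0  0  0
  a 0  0  0  0  0  1  1
  c 0  0  0  1  1  1  1
  d 0  1  1  1  1  1  2
  d 0  1  2  2  2  2  2
  a 0  1  2  2  2  3  3
  c 0  1  2  3  3  3  3
LCS: 'dda'
LCS length = 3

3


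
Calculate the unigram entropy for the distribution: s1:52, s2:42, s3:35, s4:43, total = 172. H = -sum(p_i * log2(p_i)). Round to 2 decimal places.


Computing entropy H = -sum(p_i * log2(p_i)):
  s1: p = 52/172 = 0.3023, -p*log2(p) = 0.5218
  s2: p = 42/172 = 0.2442, -p*log2(p) = 0.4967
  s3: p = 35/172 = 0.2035, -p*log2(p) = 0.4674
  s4: p = 43/172 = 0.2500, -p*log2(p) = 0.5000
H = sum of terms = 1.9859
Rounded to 2 decimals: 1.99

1.99


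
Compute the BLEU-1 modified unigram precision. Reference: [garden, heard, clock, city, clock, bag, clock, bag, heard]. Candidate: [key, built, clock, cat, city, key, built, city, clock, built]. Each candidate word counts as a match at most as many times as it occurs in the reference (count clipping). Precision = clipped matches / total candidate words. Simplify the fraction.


Reference word counts: {'bag': 2, 'city': 1, 'clock': 3, 'garden': 1, 'heard': 2}
Checking each candidate word (with clipping):
  'key' -> not in reference -> no match (matches: 0)
  'built' -> not in reference -> no match (matches: 0)
  'clock' -> in reference (ref count 3, used 1/3) -> match (matches: 1)
  'cat' -> not in reference -> no match (matches: 1)
  'city' -> in reference (ref count 1, used 1/1) -> match (matches: 2)
  'key' -> not in reference -> no match (matches: 2)
  'built' -> not in reference -> no match (matches: 2)
  'city' -> ref count 1 already used up (1/1) -> clipped, no match (matches: 2)
  'clock' -> in reference (ref count 3, used 2/3) -> match (matches: 3)
  'built' -> not in reference -> no match (matches: 3)
Clipped matches: 3, Candidate length: 10
Precision = 3/10

3/10


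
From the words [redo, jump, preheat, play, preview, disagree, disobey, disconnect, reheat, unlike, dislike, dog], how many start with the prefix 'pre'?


Checking each word for prefix 'pre':
  'redo' -> no (count: 0)
  'jump' -> no (count: 0)
  'preheat' -> YES, starts with 'pre' (count: 1)
  'play' -> no (count: 1)
  'preview' -> YES, starts with 'pre' (count: 2)
  'disagree' -> no (count: 2)
  'disobey' -> no (count: 2)
  'disconnect' -> no (count: 2)
  'reheat' -> no (count: 2)
  'unlike' -> no (count: 2)
  'dislike' -> no (count: 2)
  'dog' -> no (count: 2)
Total with prefix 'pre': 2

2


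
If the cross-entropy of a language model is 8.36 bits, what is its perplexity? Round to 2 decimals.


Perplexity formula: PP = 2^H
H = 8.36
PP = 2^8.36
Decompose: 2^8.36 = 2^8 * 2^0.36
2^8 = 256, 2^0.36 ~ 1.2834259
PP ~ 256 * 1.2834259 = 328.5570304
Rounded to 2 decimals: 328.56

328.56


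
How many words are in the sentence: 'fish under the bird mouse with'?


Counting words by splitting on spaces:
  Word 1: 'fish'
  Word 2: 'under'
  Word 3: 'the'
  Word 4: 'bird'
  Word 5: 'mouse'
  Word 6: 'with'
Total words: 6

6


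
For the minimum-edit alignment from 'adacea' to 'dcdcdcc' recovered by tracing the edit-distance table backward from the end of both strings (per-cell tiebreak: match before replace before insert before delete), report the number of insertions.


Edit distance = 6. Backtracking from cell (6, 7) with preference match > replace > insert > delete,
then listing the resulting alignment 'adacea' -> 'dcdcdcc' left to right:
  Step 1: insert 'd' [insertion #1]
  Step 2: replace a->c
  Step 3: keep 'd'
  Step 4: replace a->c
  Step 5: replace c->d
  Step 6: replace e->c
  Step 7: replace a->c
Total insertions: 1

1


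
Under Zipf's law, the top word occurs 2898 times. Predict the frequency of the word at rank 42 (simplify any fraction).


Zipf's law: freq(rank) = f1 / rank
f1 = 2898, rank = 42
freq = 2898 / 42
= 69

69


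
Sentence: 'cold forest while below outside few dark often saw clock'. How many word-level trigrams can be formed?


Word trigrams from [10] words:
  Trigram 1: (cold forest while)
  Trigram 2: (forest while below)
  Trigram 3: (while below outside)
  Trigram 4: (below outside few)
  Trigram 5: (outside few dark)
  Trigram 6: (few dark often)
  Trigram 7: (dark often saw)
  Trigram 8: (often saw clock)
Total word trigrams: 10 - 2 = 8

8


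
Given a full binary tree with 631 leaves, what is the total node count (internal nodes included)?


Leaf nodes (terminals): 631
Internal nodes = n - 1 = 631 - 1 = 630
Total = leaves + internal = 631 + 630 = 1261

1261


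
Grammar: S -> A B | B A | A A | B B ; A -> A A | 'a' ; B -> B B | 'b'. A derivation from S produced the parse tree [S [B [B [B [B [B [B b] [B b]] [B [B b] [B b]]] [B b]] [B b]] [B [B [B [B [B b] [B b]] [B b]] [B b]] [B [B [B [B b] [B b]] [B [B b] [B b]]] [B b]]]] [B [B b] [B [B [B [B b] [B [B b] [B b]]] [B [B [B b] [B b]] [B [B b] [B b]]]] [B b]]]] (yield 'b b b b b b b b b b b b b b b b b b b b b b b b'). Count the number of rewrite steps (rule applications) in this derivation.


Every bracketed nonterminal node [X ...] in the tree is produced by exactly one rule application.
Reading the tree off as a leftmost derivation:
  Step 1: S  =>  B B   (applied S -> B B)
  Step 2: B B  =>  B B B   (applied B -> B B)
  Step 3: B B B  =>  B B B B   (applied B -> B B)
  Step 4: B B B B  =>  B B B B B   (applied B -> B B)
  Step 5: B B B B B  =>  B B B B B B   (applied B -> B B)
  Step 6: B B B B B B  =>  B B B B B B B   (applied B -> B B)
  Step 7: B B B B B B B  =>  b B B B B B B   (applied B -> b)
  Step 8: b B B B B B B  =>  b b B B B B B   (applied B -> b)
  Step 9: b b B B B B B  =>  b b B B B B B B   (applied B -> B B)
  Step 10: b b B B B B B B  =>  b b b B B B B B   (applied B -> b)
  Step 11: b b b B B B B B  =>  b b b b B B B B   (applied B -> b)
  Step 12: b b b b B B B B  =>  b b b b b B B B   (applied B -> b)
  Step 13: b b b b b B B B  =>  b b b b b b B B   (applied B -> b)
  Step 14: b b b b b b B B  =>  b b b b b b B B B   (applied B -> B B)
  Step 15: b b b b b b B B B  =>  b b b b b b B B B B   (applied B -> B B)
  Step 16: b b b b b b B B B B  =>  b b b b b b B B B B B   (applied B -> B B)
  Step 17: b b b b b b B B B B B  =>  b b b b b b B B B B B B   (applied B -> B B)
  Step 18: b b b b b b B B B B B B  =>  b b b b b b b B B B B B   (applied B -> b)
  Step 19: b b b b b b b B B B B B  =>  b b b b b b b b B B B B   (applied B -> b)
  Step 20: b b b b b b b b B B B B  =>  b b b b b b b b b B B B   (applied B -> b)
  Step 21: b b b b b b b b b B B B  =>  b b b b b b b b b b B B   (applied B -> b)
  Step 22: b b b b b b b b b b B B  =>  b b b b b b b b b b B B B   (applied B -> B B)
  Step 23: b b b b b b b b b b B B B  =>  b b b b b b b b b b B B B B   (applied B -> B B)
  Step 24: b b b b b b b b b b B B B B  =>  b b b b b b b b b b B B B B B   (applied B -> B B)
  Step 25: b b b b b b b b b b B B B B B  =>  b b b b b b b b b b b B B B B   (applied B -> b)
  Step 26: b b b b b b b b b b b B B B B  =>  b b b b b b b b b b b b B B B   (applied B -> b)
  Step 27: b b b b b b b b b b b b B B B  =>  b b b b b b b b b b b b B B B B   (applied B -> B B)
  Step 28: b b b b b b b b b b b b B B B B  =>  b b b b b b b b b b b b b B B B   (applied B -> b)
  Step 29: b b b b b b b b b b b b b B B B  =>  b b b b b b b b b b b b b b B B   (applied B -> b)
  Step 30: b b b b b b b b b b b b b b B B  =>  b b b b b b b b b b b b b b b B   (applied B -> b)
  Step 31: b b b b b b b b b b b b b b b B  =>  b b b b b b b b b b b b b b b B B   (applied B -> B B)
  Step 32: b b b b b b b b b b b b b b b B B  =>  b b b b b b b b b b b b b b b b B   (applied B -> b)
  Step 33: b b b b b b b b b b b b b b b b B  =>  b b b b b b b b b b b b b b b b B B   (applied B -> B B)
  Step 34: b b b b b b b b b b b b b b b b B B  =>  b b b b b b b b b b b b b b b b B B B   (applied B -> B B)
  Step 35: b b b b b b b b b b b b b b b b B B B  =>  b b b b b b b b b b b b b b b b B B B B   (applied B -> B B)
  Step 36: b b b b b b b b b b b b b b b b B B B B  =>  b b b b b b b b b b b b b b b b b B B B   (applied B -> b)
  Step 37: b b b b b b b b b b b b b b b b b B B B  =>  b b b b b b b b b b b b b b b b b B B B B   (applied B -> B B)
  Step 38: b b b b b b b b b b b b b b b b b B B B B  =>  b b b b b b b b b b b b b b b b b b B B B   (applied B -> b)
  Step 39: b b b b b b b b b b b b b b b b b b B B B  =>  b b b b b b b b b b b b b b b b b b b B B   (applied B -> b)
  Step 40: b b b b b b b b b b b b b b b b b b b B B  =>  b b b b b b b b b b b b b b b b b b b B B B   (applied B -> B B)
  Step 41: b b b b b b b b b b b b b b b b b b b B B B  =>  b b b b b b b b b b b b b b b b b b b B B B B   (applied B -> B B)
  Step 42: b b b b b b b b b b b b b b b b b b b B B B B  =>  b b b b b b b b b b b b b b b b b b b b B B B   (applied B -> b)
  Step 43: b b b b b b b b b b b b b b b b b b b b B B B  =>  b b b b b b b b b b b b b b b b b b b b b B B   (applied B -> b)
  Step 44: b b b b b b b b b b b b b b b b b b b b b B B  =>  b b b b b b b b b b b b b b b b b b b b b B B B   (applied B -> B B)
  Step 45: b b b b b b b b b b b b b b b b b b b b b B B B  =>  b b b b b b b b b b b b b b b b b b b b b b B B   (applied B -> b)
  Step 46: b b b b b b b b b b b b b b b b b b b b b b B B  =>  b b b b b b b b b b b b b b b b b b b b b b b B   (applied B -> b)
  Step 47: b b b b b b b b b b b b b b b b b b b b b b b B  =>  b b b b b b b b b b b b b b b b b b b b b b b b   (applied B -> b)
Final yield: b b b b b b b b b b b b b b b b b b b b b b b b
Total rewrite steps: 47

47


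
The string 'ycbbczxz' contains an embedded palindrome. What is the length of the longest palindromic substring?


Scanning 'ycbbczxz' for palindromic substrings.
Substring at positions 1-4: 'cbbc'.
Check: reverse('cbbc') = 'cbbc' -> palindrome confirmed.
Neighbouring characters ('y' / 'z') break symmetry, so it cannot extend further.
No longer palindromic substring exists; longest length = 4

4


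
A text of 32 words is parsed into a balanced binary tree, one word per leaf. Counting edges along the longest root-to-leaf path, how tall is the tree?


In a balanced binary tree with n leaves the deepest leaf is ceil(log2(n)) edges below the root.
log2(32) = 5.0000
ceil(5.0000) = 5
height (edges) = 5

5


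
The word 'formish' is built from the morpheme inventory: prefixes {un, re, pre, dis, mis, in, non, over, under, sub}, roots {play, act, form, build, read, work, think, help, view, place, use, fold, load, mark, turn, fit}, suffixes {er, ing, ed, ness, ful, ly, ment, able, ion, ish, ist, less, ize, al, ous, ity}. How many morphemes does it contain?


Segmenting 'formish' against the inventory:
  'form' -> root (morpheme 1)
  'ish' -> suffix (morpheme 2)
Total morphemes: 2

2


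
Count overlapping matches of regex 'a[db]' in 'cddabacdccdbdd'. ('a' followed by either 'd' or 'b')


Pattern: a[db] means 'a' followed by either 'd' or 'b'.
Scanning 'cddabacdccdbdd' position-by-position:
  Pos 0: window 'cd' -> no
  Pos 1: window 'dd' -> no
  Pos 2: window 'da' -> no
  Pos 3: window 'ab' -> MATCH
  Pos 4: window 'ba' -> no
  Pos 5: window 'ac' -> no
  Pos 6: window 'cd' -> no
  Pos 7: window 'dc' -> no
  Pos 8: window 'cc' -> no
  Pos 9: window 'cd' -> no
  Pos 10: window 'db' -> no
  Pos 11: window 'bd' -> no
  Pos 12: window 'dd' -> no
  Pos 13: window 'd' -> no
Total matches: 1

1


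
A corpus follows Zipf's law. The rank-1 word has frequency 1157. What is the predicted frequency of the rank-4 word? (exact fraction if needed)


Zipf's law: freq(rank) = f1 / rank
f1 = 1157, rank = 4
freq = 1157 / 4
GCD(1157, 4) = 1
Simplified: 1157/4

1157/4


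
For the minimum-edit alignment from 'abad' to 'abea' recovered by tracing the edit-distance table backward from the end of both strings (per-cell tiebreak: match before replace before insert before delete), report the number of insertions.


Edit distance = 2. Backtracking from cell (4, 4) with preference match > replace > insert > delete,
then listing the resulting alignment 'abad' -> 'abea' left to right:
  Step 1: keep 'a'
  Step 2: keep 'b'
  Step 3: replace a->e
  Step 4: replace d->a
Total insertions: 0

0


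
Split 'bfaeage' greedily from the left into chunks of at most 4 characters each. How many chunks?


'bfaeage' has 7 characters.
Chunking with max size 4:
  Chunk 1: 'bfae' (positions 0-3)
  Chunk 2: 'age' (positions 4-6)
Total chunks: ceil(7 / 4) = 2

2


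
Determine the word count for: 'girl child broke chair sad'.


Counting words by splitting on spaces:
  Word 1: 'girl'
  Word 2: 'child'
  Word 3: 'broke'
  Word 4: 'chair'
  Word 5: 'sad'
Total words: 5

5


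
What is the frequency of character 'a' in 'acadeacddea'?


Scanning 'acadeacddea' for 'a':
  Position 0: 'a' -> MATCH (count: 1)
  Position 2: 'a' -> MATCH (count: 2)
  Position 5: 'a' -> MATCH (count: 3)
  Position 10: 'a' -> MATCH (count: 4)
Total occurrences of 'a': 4

4


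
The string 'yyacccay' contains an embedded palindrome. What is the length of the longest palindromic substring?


Scanning 'yyacccay' for palindromic substrings.
Substring at positions 1-7: 'yacccay'.
Check: reverse('yacccay') = 'yacccay' -> palindrome confirmed.
Neighbouring characters ('y' / '-') break symmetry, so it cannot extend further.
No longer palindromic substring exists; longest length = 7

7


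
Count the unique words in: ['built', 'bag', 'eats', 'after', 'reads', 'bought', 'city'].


Listing all tokens and tracking unique types:
  Token 1: 'built' -> NEW (unique so far: 1)
  Token 2: 'bag' -> NEW (unique so far: 2)
  Token 3: 'eats' -> NEW (unique so far: 3)
  Token 4: 'after' -> NEW (unique so far: 4)
  Token 5: 'reads' -> NEW (unique so far: 5)
  Token 6: 'bought' -> NEW (unique so far: 6)
  Token 7: 'city' -> NEW (unique so far: 7)
Unique types: ('after', 'bag', 'bought', 'built', 'city', 'eats', 'reads')
Vocabulary size: 7

7


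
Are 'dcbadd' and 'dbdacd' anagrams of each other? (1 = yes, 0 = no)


Sort characters of 'dcbadd': 'abcddd'
Sort characters of 'dbdacd': 'abcddd'
Sorted forms match -> they ARE anagrams
Result: 1

1


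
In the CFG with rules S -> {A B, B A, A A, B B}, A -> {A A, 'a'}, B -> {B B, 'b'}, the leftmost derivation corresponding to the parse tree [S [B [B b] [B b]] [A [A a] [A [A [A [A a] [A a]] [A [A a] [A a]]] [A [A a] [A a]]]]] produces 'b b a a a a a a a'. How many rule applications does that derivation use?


Every bracketed nonterminal node [X ...] in the tree is produced by exactly one rule application.
Reading the tree off as a leftmost derivation:
  Step 1: S  =>  B A   (applied S -> B A)
  Step 2: B A  =>  B B A   (applied B -> B B)
  Step 3: B B A  =>  b B A   (applied B -> b)
  Step 4: b B A  =>  b b A   (applied B -> b)
  Step 5: b b A  =>  b b A A   (applied A -> A A)
  Step 6: b b A A  =>  b b a A   (applied A -> a)
  Step 7: b b a A  =>  b b a A A   (applied A -> A A)
  Step 8: b b a A A  =>  b b a A A A   (applied A -> A A)
  Step 9: b b a A A A  =>  b b a A A A A   (applied A -> A A)
  Step 10: b b a A A A A  =>  b b a a A A A   (applied A -> a)
  Step 11: b b a a A A A  =>  b b a a a A A   (applied A -> a)
  Step 12: b b a a a A A  =>  b b a a a A A A   (applied A -> A A)
  Step 13: b b a a a A A A  =>  b b a a a a A A   (applied A -> a)
  Step 14: b b a a a a A A  =>  b b a a a a a A   (applied A -> a)
  Step 15: b b a a a a a A  =>  b b a a a a a A A   (applied A -> A A)
  Step 16: b b a a a a a A A  =>  b b a a a a a a A   (applied A -> a)
  Step 17: b b a a a a a a A  =>  b b a a a a a a a   (applied A -> a)
Final yield: b b a a a a a a a
Total rewrite steps: 17

17


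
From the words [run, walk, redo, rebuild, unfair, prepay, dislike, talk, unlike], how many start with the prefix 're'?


Checking each word for prefix 're':
  'run' -> no (count: 0)
  'walk' -> no (count: 0)
  'redo' -> YES, starts with 're' (count: 1)
  'rebuild' -> YES, starts with 're' (count: 2)
  'unfair' -> no (count: 2)
  'prepay' -> no (count: 2)
  'dislike' -> no (count: 2)
  'talk' -> no (count: 2)
  'unlike' -> no (count: 2)
Total with prefix 're': 2

2


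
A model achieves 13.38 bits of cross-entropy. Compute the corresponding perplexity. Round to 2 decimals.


Perplexity formula: PP = 2^H
H = 13.38
PP = 2^13.38
Decompose: 2^13.38 = 2^13 * 2^0.38
2^13 = 8192, 2^0.38 ~ 1.3013419
PP ~ 8192 * 1.3013419 = 10660.5928448
Rounded to 2 decimals: 10660.59

10660.59


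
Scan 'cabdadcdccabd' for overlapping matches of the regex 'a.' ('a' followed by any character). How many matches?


Pattern: a. means 'a' followed by any character.
Scanning 'cabdadcdccabd' position-by-position:
  Pos 0: window 'ca' -> no
  Pos 1: window 'ab' -> MATCH
  Pos 2: window 'bd' -> no
  Pos 3: window 'da' -> no
  Pos 4: window 'ad' -> MATCH
  Pos 5: window 'dc' -> no
  Pos 6: window 'cd' -> no
  Pos 7: window 'dc' -> no
  Pos 8: window 'cc' -> no
  Pos 9: window 'ca' -> no
  Pos 10: window 'ab' -> MATCH
  Pos 11: window 'bd' -> no
  Pos 12: window 'd' -> no
Total matches: 3

3


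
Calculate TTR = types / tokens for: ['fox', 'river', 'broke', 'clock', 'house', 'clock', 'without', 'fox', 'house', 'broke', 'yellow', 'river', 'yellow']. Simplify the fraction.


Tokens: 13
Unique types: ('broke', 'clock', 'fox', 'house', 'river', 'without', 'yellow') = 7
TTR = 7/13
Already in lowest terms.

7/13


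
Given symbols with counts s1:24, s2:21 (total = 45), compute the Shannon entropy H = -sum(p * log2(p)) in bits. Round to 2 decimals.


Computing entropy H = -sum(p_i * log2(p_i)):
  s1: p = 24/45 = 0.5333, -p*log2(p) = 0.4837
  s2: p = 21/45 = 0.4667, -p*log2(p) = 0.5131
H = sum of terms = 0.9968
Rounded to 2 decimals: 1.00

1.00


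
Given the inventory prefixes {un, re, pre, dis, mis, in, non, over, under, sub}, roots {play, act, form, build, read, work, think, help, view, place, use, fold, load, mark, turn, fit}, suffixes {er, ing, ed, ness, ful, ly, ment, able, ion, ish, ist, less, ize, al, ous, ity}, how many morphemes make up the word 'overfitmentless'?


Segmenting 'overfitmentless' against the inventory:
  'over' -> prefix (morpheme 1)
  'fit' -> root (morpheme 2)
  'ment' -> suffix (morpheme 3)
  'less' -> suffix (morpheme 4)
Total morphemes: 4

4


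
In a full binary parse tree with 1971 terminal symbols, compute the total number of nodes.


Leaf nodes (terminals): 1971
Internal nodes = n - 1 = 1971 - 1 = 1970
Total = leaves + internal = 1971 + 1970 = 3941

3941


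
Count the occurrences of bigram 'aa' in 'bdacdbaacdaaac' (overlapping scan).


Scanning 'bdacdbaacdaaac' for bigram 'aa':
  Position 0: 'bd' -> no
  Position 1: 'da' -> no
  Position 2: 'ac' -> no
  Position 3: 'cd' -> no
  Position 4: 'db' -> no
  Position 5: 'ba' -> no
  Position 6: 'aa' -> MATCH
  Position 7: 'ac' -> no
  Position 8: 'cd' -> no
  Position 9: 'da' -> no
  Position 10: 'aa' -> MATCH
  Position 11: 'aa' -> MATCH
  Position 12: 'ac' -> no
Total matches: 3

3


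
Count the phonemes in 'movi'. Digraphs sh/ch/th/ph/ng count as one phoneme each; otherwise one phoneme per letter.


Parsing 'movi' greedily, digraphs first:
  'm' -> consonant phoneme (phonemes so far: 1)
  'o' -> vowel phoneme (phonemes so far: 2)
  'v' -> consonant phoneme (phonemes so far: 3)
  'i' -> vowel phoneme (phonemes so far: 4)
Total phonemes: 4

4


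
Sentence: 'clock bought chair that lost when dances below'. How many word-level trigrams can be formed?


Word trigrams from [8] words:
  Trigram 1: (clock bought chair)
  Trigram 2: (bought chair that)
  Trigram 3: (chair that lost)
  Trigram 4: (that lost when)
  Trigram 5: (lost when dances)
  Trigram 6: (when dances below)
Total word trigrams: 8 - 2 = 6

6


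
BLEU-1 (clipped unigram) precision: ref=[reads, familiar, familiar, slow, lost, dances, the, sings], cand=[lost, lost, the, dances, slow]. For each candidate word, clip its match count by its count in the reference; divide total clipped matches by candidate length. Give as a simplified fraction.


Reference word counts: {'dances': 1, 'familiar': 2, 'lost': 1, 'reads': 1, 'sings': 1, 'slow': 1, 'the': 1}
Checking each candidate word (with clipping):
  'lost' -> in reference (ref count 1, used 1/1) -> match (matches: 1)
  'lost' -> ref count 1 already used up (1/1) -> clipped, no match (matches: 1)
  'the' -> in reference (ref count 1, used 1/1) -> match (matches: 2)
  'dances' -> in reference (ref count 1, used 1/1) -> match (matches: 3)
  'slow' -> in reference (ref count 1, used 1/1) -> match (matches: 4)
Clipped matches: 4, Candidate length: 5
Precision = 4/5

4/5


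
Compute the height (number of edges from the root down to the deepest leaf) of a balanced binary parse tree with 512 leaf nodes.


In a balanced binary tree with n leaves the deepest leaf is ceil(log2(n)) edges below the root.
log2(512) = 9.0000
ceil(9.0000) = 9
height (edges) = 9

9


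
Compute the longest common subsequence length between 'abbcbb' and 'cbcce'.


DP table for LCS of 'abbcbb' and 'cbcce':
       c  b  c  c  e
    0  0  0  0  0  0
  a 0  0  0  0  0  0
  b 0  0  1  1  1  1
  b 0  0  1  1  1  1
  c 0  1  1  2  2  2
  b 0  1  2  2  2  2
  b 0  1  2  2  2  2
LCS: 'bc'
LCS length = 2

2


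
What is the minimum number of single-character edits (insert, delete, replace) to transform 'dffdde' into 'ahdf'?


Building DP table for s1='dffdde' (len 6) and s2='ahdf' (len 4):
       a  h  d  f
    0  1  2  3  4
  d 1  1  2  2  3
  f 2  2  2  3  2
  f 3  3  3  3  3
  d 4  4  4  3  4
  d 5  5  5  4  4
  e 6  6  6  5  5
Edit distance = dp[6][4] = 5

5


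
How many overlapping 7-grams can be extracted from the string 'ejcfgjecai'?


String 'ejcfgjecai' has length L = 10.
Number of overlapping n-grams = L - n + 1
Substituting: 10 - 7 + 1 = 4

4


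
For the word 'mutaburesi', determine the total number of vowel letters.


Scanning each character of 'mutaburesi':
  Position 1: 'm' -> consonant (running count: 0)
  Position 2: 'u' -> vowel (running count: 1)
  Position 3: 't' -> consonant (running count: 1)
  Position 4: 'a' -> vowel (running count: 2)
  Position 5: 'b' -> consonant (running count: 2)
  Position 6: 'u' -> vowel (running count: 3)
  Position 7: 'r' -> consonant (running count: 3)
  Position 8: 'e' -> vowel (running count: 4)
  Position 9: 's' -> consonant (running count: 4)
  Position 10: 'i' -> vowel (running count: 5)
Total vowels: 5

5


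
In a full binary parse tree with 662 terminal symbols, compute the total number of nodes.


Leaf nodes (terminals): 662
Internal nodes = n - 1 = 662 - 1 = 661
Total = leaves + internal = 662 + 661 = 1323

1323


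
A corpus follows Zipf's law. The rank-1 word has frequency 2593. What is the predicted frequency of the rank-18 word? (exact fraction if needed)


Zipf's law: freq(rank) = f1 / rank
f1 = 2593, rank = 18
freq = 2593 / 18
GCD(2593, 18) = 1
Simplified: 2593/18

2593/18


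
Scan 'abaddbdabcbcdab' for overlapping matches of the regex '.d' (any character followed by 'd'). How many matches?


Pattern: .d means any character followed by 'd'.
Scanning 'abaddbdabcbcdab' position-by-position:
  Pos 0: window 'ab' -> no
  Pos 1: window 'ba' -> no
  Pos 2: window 'ad' -> MATCH
  Pos 3: window 'dd' -> MATCH
  Pos 4: window 'db' -> no
  Pos 5: window 'bd' -> MATCH
  Pos 6: window 'da' -> no
  Pos 7: window 'ab' -> no
  Pos 8: window 'bc' -> no
  Pos 9: window 'cb' -> no
  Pos 10: window 'bc' -> no
  Pos 11: window 'cd' -> MATCH
  Pos 12: window 'da' -> no
  Pos 13: window 'ab' -> no
  Pos 14: window 'b' -> no
Total matches: 4

4


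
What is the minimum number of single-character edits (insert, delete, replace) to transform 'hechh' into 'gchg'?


Building DP table for s1='hechh' (len 5) and s2='gchg' (len 4):
       g  c  h  g
    0  1  2  3  4
  h 1  1  2  2  3
  e 2  2  2  3  3
  c 3  3  2  3  4
  h 4  4  3  2  3
  h 5  5  4  3  3
Edit distance = dp[5][4] = 3

3


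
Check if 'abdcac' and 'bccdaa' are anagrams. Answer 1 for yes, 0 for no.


Sort characters of 'abdcac': 'aabccd'
Sort characters of 'bccdaa': 'aabccd'
Sorted forms match -> they ARE anagrams
Result: 1

1


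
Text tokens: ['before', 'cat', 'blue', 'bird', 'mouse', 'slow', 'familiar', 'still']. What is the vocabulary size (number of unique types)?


Listing all tokens and tracking unique types:
  Token 1: 'before' -> NEW (unique so far: 1)
  Token 2: 'cat' -> NEW (unique so far: 2)
  Token 3: 'blue' -> NEW (unique so far: 3)
  Token 4: 'bird' -> NEW (unique so far: 4)
  Token 5: 'mouse' -> NEW (unique so far: 5)
  Token 6: 'slow' -> NEW (unique so far: 6)
  Token 7: 'familiar' -> NEW (unique so far: 7)
  Token 8: 'still' -> NEW (unique so far: 8)
Unique types: ('before', 'bird', 'blue', 'cat', 'familiar', 'mouse', 'slow', 'still')
Vocabulary size: 8

8


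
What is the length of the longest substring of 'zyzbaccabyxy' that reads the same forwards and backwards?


Scanning 'zyzbaccabyxy' for palindromic substrings.
Substring at positions 3-8: 'baccab'.
Check: reverse('baccab') = 'baccab' -> palindrome confirmed.
Neighbouring characters ('z' / 'y') break symmetry, so it cannot extend further.
No longer palindromic substring exists; longest length = 6

6


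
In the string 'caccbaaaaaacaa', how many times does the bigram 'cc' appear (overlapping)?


Scanning 'caccbaaaaaacaa' for bigram 'cc':
  Position 0: 'ca' -> no
  Position 1: 'ac' -> no
  Position 2: 'cc' -> MATCH
  Position 3: 'cb' -> no
  Position 4: 'ba' -> no
  Position 5: 'aa' -> no
  Position 6: 'aa' -> no
  Position 7: 'aa' -> no
  Position 8: 'aa' -> no
  Position 9: 'aa' -> no
  Position 10: 'ac' -> no
  Position 11: 'ca' -> no
  Position 12: 'aa' -> no
Total matches: 1

1


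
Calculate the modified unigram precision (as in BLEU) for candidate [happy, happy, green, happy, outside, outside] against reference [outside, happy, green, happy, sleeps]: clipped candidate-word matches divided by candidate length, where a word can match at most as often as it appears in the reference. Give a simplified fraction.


Reference word counts: {'green': 1, 'happy': 2, 'outside': 1, 'sleeps': 1}
Checking each candidate word (with clipping):
  'happy' -> in reference (ref count 2, used 1/2) -> match (matches: 1)
  'happy' -> in reference (ref count 2, used 2/2) -> match (matches: 2)
  'green' -> in reference (ref count 1, used 1/1) -> match (matches: 3)
  'happy' -> ref count 2 already used up (2/2) -> clipped, no match (matches: 3)
  'outside' -> in reference (ref count 1, used 1/1) -> match (matches: 4)
  'outside' -> ref count 1 already used up (1/1) -> clipped, no match (matches: 4)
Clipped matches: 4, Candidate length: 6
Precision = 4/6 = 2/3

2/3


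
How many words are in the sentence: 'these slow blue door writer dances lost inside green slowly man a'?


Counting words by splitting on spaces:
  Word 1: 'these'
  Word 2: 'slow'
  Word 3: 'blue'
  Word 4: 'door'
  Word 5: 'writer'
  Word 6: 'dances'
  Word 7: 'lost'
  Word 8: 'inside'
  Word 9: 'green'
  Word 10: 'slowly'
  Word 11: 'man'
  Word 12: 'a'
Total words: 12

12


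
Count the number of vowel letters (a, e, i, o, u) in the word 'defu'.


Scanning each character of 'defu':
  Position 1: 'd' -> consonant (running count: 0)
  Position 2: 'e' -> vowel (running count: 1)
  Position 3: 'f' -> consonant (running count: 1)
  Position 4: 'u' -> vowel (running count: 2)
Total vowels: 2

2


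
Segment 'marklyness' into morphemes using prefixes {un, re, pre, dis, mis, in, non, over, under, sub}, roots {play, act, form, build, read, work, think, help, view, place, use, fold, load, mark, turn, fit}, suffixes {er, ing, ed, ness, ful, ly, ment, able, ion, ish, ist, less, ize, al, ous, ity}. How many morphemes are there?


Segmenting 'marklyness' against the inventory:
  'mark' -> root (morpheme 1)
  'ly' -> suffix (morpheme 2)
  'ness' -> suffix (morpheme 3)
Total morphemes: 3

3


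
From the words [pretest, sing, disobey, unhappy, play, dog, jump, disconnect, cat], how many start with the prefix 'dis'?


Checking each word for prefix 'dis':
  'pretest' -> no (count: 0)
  'sing' -> no (count: 0)
  'disobey' -> YES, starts with 'dis' (count: 1)
  'unhappy' -> no (count: 1)
  'play' -> no (count: 1)
  'dog' -> no (count: 1)
  'jump' -> no (count: 1)
  'disconnect' -> YES, starts with 'dis' (count: 2)
  'cat' -> no (count: 2)
Total with prefix 'dis': 2

2


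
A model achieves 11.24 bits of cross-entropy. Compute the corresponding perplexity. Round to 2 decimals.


Perplexity formula: PP = 2^H
H = 11.24
PP = 2^11.24
Decompose: 2^11.24 = 2^11 * 2^0.24
2^11 = 2048, 2^0.24 ~ 1.1809927
PP ~ 2048 * 1.1809927 = 2418.6730496
Rounded to 2 decimals: 2418.67

2418.67


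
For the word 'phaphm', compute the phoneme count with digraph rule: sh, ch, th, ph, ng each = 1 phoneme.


Parsing 'phaphm' greedily, digraphs first:
  'ph' -> digraph (1 consonant phoneme) (phonemes so far: 1)
  'a' -> vowel phoneme (phonemes so far: 2)
  'ph' -> digraph (1 consonant phoneme) (phonemes so far: 3)
  'm' -> consonant phoneme (phonemes so far: 4)
Total phonemes: 4

4


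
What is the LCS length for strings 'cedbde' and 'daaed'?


DP table for LCS of 'cedbde' and 'daaed':
       d  a  a  e  d
    0  0  0  0  0  0
  c 0  0  0  0  0  0
  e 0  0  0  0  1  1
  d 0  1  1  1  1  2
  b 0  1  1  1  1  2
  d 0  1  1  1  1  2
  e 0  1  1  1  2  2
LCS: 'ed'
LCS length = 2

2


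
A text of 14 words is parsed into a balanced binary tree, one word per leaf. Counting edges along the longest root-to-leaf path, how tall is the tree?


In a balanced binary tree with n leaves the deepest leaf is ceil(log2(n)) edges below the root.
log2(14) = 3.8074
ceil(3.8074) = 4
height (edges) = 4

4


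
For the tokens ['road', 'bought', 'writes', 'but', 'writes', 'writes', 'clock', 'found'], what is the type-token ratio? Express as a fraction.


Tokens: 8
Unique types: ('bought', 'but', 'clock', 'found', 'road', 'writes') = 6
TTR = 6/8
Simplify: divide both by 2 -> 3/4
TTR = 3/4

3/4


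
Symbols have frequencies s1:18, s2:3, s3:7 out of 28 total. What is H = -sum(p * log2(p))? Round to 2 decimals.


Computing entropy H = -sum(p_i * log2(p_i)):
  s1: p = 18/28 = 0.6429, -p*log2(p) = 0.4098
  s2: p = 3/28 = 0.1071, -p*log2(p) = 0.3453
  s3: p = 7/28 = 0.2500, -p*log2(p) = 0.5000
H = sum of terms = 1.2551
Rounded to 2 decimals: 1.26

1.26


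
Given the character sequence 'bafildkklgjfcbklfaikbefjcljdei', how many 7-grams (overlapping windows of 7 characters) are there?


String 'bafildkklgjfcbklfaikbefjcljdei' has length L = 30.
Number of overlapping n-grams = L - n + 1
Substituting: 30 - 7 + 1 = 24

24


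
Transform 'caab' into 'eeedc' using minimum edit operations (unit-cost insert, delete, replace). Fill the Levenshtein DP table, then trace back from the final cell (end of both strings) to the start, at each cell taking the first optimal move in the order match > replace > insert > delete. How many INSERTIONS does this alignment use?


Edit distance = 5. Backtracking from cell (4, 5) with preference match > replace > insert > delete,
then listing the resulting alignment 'caab' -> 'eeedc' left to right:
  Step 1: insert 'e' [insertion #1]
  Step 2: replace c->e
  Step 3: replace a->e
  Step 4: replace a->d
  Step 5: replace b->c
Total insertions: 1

1


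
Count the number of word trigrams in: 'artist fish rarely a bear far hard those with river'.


Word trigrams from [10] words:
  Trigram 1: (artist fish rarely)
  Trigram 2: (fish rarely a)
  Trigram 3: (rarely a bear)
  Trigram 4: (a bear far)
  Trigram 5: (bear far hard)
  Trigram 6: (far hard those)
  Trigram 7: (hard those with)
  Trigram 8: (those with river)
Total word trigrams: 10 - 2 = 8

8


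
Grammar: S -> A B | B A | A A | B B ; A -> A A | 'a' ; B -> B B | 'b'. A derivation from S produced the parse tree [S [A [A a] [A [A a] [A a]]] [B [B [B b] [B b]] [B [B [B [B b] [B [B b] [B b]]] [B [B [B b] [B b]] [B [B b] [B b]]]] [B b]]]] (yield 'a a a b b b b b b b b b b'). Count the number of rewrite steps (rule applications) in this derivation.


Every bracketed nonterminal node [X ...] in the tree is produced by exactly one rule application.
Reading the tree off as a leftmost derivation:
  Step 1: S  =>  A B   (applied S -> A B)
  Step 2: A B  =>  A A B   (applied A -> A A)
  Step 3: A A B  =>  a A B   (applied A -> a)
  Step 4: a A B  =>  a A A B   (applied A -> A A)
  Step 5: a A A B  =>  a a A B   (applied A -> a)
  Step 6: a a A B  =>  a a a B   (applied A -> a)
  Step 7: a a a B  =>  a a a B B   (applied B -> B B)
  Step 8: a a a B B  =>  a a a B B B   (applied B -> B B)
  Step 9: a a a B B B  =>  a a a b B B   (applied B -> b)
  Step 10: a a a b B B  =>  a a a b b B   (applied B -> b)
  Step 11: a a a b b B  =>  a a a b b B B   (applied B -> B B)
  Step 12: a a a b b B B  =>  a a a b b B B B   (applied B -> B B)
  Step 13: a a a b b B B B  =>  a a a b b B B B B   (applied B -> B B)
  Step 14: a a a b b B B B B  =>  a a a b b b B B B   (applied B -> b)
  Step 15: a a a b b b B B B  =>  a a a b b b B B B B   (applied B -> B B)
  Step 16: a a a b b b B B B B  =>  a a a b b b b B B B   (applied B -> b)
  Step 17: a a a b b b b B B B  =>  a a a b b b b b B B   (applied B -> b)
  Step 18: a a a b b b b b B B  =>  a a a b b b b b B B B   (applied B -> B B)
  Step 19: a a a b b b b b B B B  =>  a a a b b b b b B B B B   (applied B -> B B)
  Step 20: a a a b b b b b B B B B  =>  a a a b b b b b b B B B   (applied B -> b)
  Step 21: a a a b b b b b b B B B  =>  a a a b b b b b b b B B   (applied B -> b)
  Step 22: a a a b b b b b b b B B  =>  a a a b b b b b b b B B B   (applied B -> B B)
  Step 23: a a a b b b b b b b B B B  =>  a a a b b b b b b b b B B   (applied B -> b)
  Step 24: a a a b b b b b b b b B B  =>  a a a b b b b b b b b b B   (applied B -> b)
  Step 25: a a a b b b b b b b b b B  =>  a a a b b b b b b b b b b   (applied B -> b)
Final yield: a a a b b b b b b b b b b
Total rewrite steps: 25

25


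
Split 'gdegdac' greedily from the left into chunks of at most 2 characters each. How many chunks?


'gdegdac' has 7 characters.
Chunking with max size 2:
  Chunk 1: 'gd' (positions 0-1)
  Chunk 2: 'eg' (positions 2-3)
  Chunk 3: 'da' (positions 4-5)
  Chunk 4: 'c' (positions 6-6)
Total chunks: ceil(7 / 2) = 4

4


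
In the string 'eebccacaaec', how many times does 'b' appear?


Scanning 'eebccacaaec' for 'b':
  Position 2: 'b' -> MATCH (count: 1)
Total occurrences of 'b': 1

1


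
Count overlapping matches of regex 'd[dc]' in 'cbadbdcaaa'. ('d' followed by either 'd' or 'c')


Pattern: d[dc] means 'd' followed by either 'd' or 'c'.
Scanning 'cbadbdcaaa' position-by-position:
  Pos 0: window 'cb' -> no
  Pos 1: window 'ba' -> no
  Pos 2: window 'ad' -> no
  Pos 3: window 'db' -> no
  Pos 4: window 'bd' -> no
  Pos 5: window 'dc' -> MATCH
  Pos 6: window 'ca' -> no
  Pos 7: window 'aa' -> no
  Pos 8: window 'aa' -> no
  Pos 9: window 'a' -> no
Total matches: 1

1


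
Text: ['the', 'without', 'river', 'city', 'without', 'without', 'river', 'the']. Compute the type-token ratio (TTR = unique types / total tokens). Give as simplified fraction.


Tokens: 8
Unique types: ('city', 'river', 'the', 'without') = 4
TTR = 4/8
Simplify: divide both by 4 -> 1/2
TTR = 1/2

1/2


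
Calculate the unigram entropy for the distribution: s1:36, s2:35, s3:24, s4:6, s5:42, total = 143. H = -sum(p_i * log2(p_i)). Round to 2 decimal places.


Computing entropy H = -sum(p_i * log2(p_i)):
  s1: p = 36/143 = 0.2517, -p*log2(p) = 0.5010
  s2: p = 35/143 = 0.2448, -p*log2(p) = 0.4970
  s3: p = 24/143 = 0.1678, -p*log2(p) = 0.4322
  s4: p = 6/143 = 0.0420, -p*log2(p) = 0.1920
  s5: p = 42/143 = 0.2937, -p*log2(p) = 0.5191
H = sum of terms = 2.1413
Rounded to 2 decimals: 2.14

2.14


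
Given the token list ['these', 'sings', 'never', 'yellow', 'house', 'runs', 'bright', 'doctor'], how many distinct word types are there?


Listing all tokens and tracking unique types:
  Token 1: 'these' -> NEW (unique so far: 1)
  Token 2: 'sings' -> NEW (unique so far: 2)
  Token 3: 'never' -> NEW (unique so far: 3)
  Token 4: 'yellow' -> NEW (unique so far: 4)
  Token 5: 'house' -> NEW (unique so far: 5)
  Token 6: 'runs' -> NEW (unique so far: 6)
  Token 7: 'bright' -> NEW (unique so far: 7)
  Token 8: 'doctor' -> NEW (unique so far: 8)
Unique types: ('bright', 'doctor', 'house', 'never', 'runs', 'sings', 'these', 'yellow')
Vocabulary size: 8

8


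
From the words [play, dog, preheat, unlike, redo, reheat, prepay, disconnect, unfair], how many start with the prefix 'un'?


Checking each word for prefix 'un':
  'play' -> no (count: 0)
  'dog' -> no (count: 0)
  'preheat' -> no (count: 0)
  'unlike' -> YES, starts with 'un' (count: 1)
  'redo' -> no (count: 1)
  'reheat' -> no (count: 1)
  'prepay' -> no (count: 1)
  'disconnect' -> no (count: 1)
  'unfair' -> YES, starts with 'un' (count: 2)
Total with prefix 'un': 2

2


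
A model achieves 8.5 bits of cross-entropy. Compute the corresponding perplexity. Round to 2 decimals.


Perplexity formula: PP = 2^H
H = 8.5
PP = 2^8.5
Decompose: 2^8.5 = 2^8 * 2^0.5 = 2^8 * sqrt(2)
2^8 = 256, sqrt(2) ~ 1.4142136
PP ~ 256 * 1.4142136 = 362.0386816
Rounded to 2 decimals: 362.04

362.04


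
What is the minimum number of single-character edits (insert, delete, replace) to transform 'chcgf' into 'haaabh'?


Building DP table for s1='chcgf' (len 5) and s2='haaabh' (len 6):
       h  a  a  a  b  h
    0  1  2  3  4  5  6
  c 1  1  2  3  4  5  6
  h 2  1  2  3  4  5  5
  c 3  2  2  3  4  5  6
  g 4  3  3  3  4  5  6
  f 5  4  4  4  4  5  6
Edit distance = dp[5][6] = 6

6


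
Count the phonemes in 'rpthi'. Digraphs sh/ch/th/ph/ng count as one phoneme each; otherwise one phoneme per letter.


Parsing 'rpthi' greedily, digraphs first:
  'r' -> consonant phoneme (phonemes so far: 1)
  'p' -> consonant phoneme (phonemes so far: 2)
  'th' -> digraph (1 consonant phoneme) (phonemes so far: 3)
  'i' -> vowel phoneme (phonemes so far: 4)
Total phonemes: 4

4


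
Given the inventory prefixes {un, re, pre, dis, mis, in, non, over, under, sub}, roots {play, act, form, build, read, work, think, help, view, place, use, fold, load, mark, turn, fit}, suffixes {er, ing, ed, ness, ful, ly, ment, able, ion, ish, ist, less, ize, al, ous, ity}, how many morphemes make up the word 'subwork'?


Segmenting 'subwork' against the inventory:
  'sub' -> prefix (morpheme 1)
  'work' -> root (morpheme 2)
Total morphemes: 2

2


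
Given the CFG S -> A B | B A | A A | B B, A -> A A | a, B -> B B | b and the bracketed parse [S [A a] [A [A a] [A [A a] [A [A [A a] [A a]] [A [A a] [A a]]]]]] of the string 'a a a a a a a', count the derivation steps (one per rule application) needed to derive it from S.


Every bracketed nonterminal node [X ...] in the tree is produced by exactly one rule application.
Reading the tree off as a leftmost derivation:
  Step 1: S  =>  A A   (applied S -> A A)
  Step 2: A A  =>  a A   (applied A -> a)
  Step 3: a A  =>  a A A   (applied A -> A A)
  Step 4: a A A  =>  a a A   (applied A -> a)
  Step 5: a a A  =>  a a A A   (applied A -> A A)
  Step 6: a a A A  =>  a a a A   (applied A -> a)
  Step 7: a a a A  =>  a a a A A   (applied A -> A A)
  Step 8: a a a A A  =>  a a a A A A   (applied A -> A A)
  Step 9: a a a A A A  =>  a a a a A A   (applied A -> a)
  Step 10: a a a a A A  =>  a a a a a A   (applied A -> a)
  Step 11: a a a a a A  =>  a a a a a A A   (applied A -> A A)
  Step 12: a a a a a A A  =>  a a a a a a A   (applied A -> a)
  Step 13: a a a a a a A  =>  a a a a a a a   (applied A -> a)
Final yield: a a a a a a a
Total rewrite steps: 13

13
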